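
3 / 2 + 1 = 5 / 2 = 2.50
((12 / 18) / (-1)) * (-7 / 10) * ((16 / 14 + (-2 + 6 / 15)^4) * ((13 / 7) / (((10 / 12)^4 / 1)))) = 189101952 / 13671875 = 13.83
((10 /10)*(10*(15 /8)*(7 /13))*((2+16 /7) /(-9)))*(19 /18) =-2375 /468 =-5.07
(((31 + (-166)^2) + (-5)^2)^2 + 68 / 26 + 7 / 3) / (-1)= -29734479409 / 39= -762422548.95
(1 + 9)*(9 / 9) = 10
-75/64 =-1.17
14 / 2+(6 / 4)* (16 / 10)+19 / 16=847 / 80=10.59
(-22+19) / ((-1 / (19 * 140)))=7980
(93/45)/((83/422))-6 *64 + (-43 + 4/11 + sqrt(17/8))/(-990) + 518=130655039/903870-sqrt(34)/3960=144.55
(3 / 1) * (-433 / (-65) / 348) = 433 / 7540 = 0.06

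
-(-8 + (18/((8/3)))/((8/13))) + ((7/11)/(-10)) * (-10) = -821/352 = -2.33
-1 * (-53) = 53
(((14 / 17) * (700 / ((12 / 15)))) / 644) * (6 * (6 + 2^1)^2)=168000 / 391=429.67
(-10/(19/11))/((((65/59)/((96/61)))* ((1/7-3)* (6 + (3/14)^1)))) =1017632/2184715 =0.47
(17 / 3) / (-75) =-17 / 225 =-0.08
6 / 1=6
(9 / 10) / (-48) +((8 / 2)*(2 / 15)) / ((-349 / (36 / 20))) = -6003 / 279200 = -0.02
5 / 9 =0.56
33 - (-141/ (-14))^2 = -13413/ 196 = -68.43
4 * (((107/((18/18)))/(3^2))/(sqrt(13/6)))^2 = 91592/351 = 260.95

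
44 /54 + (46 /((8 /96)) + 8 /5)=74846 /135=554.41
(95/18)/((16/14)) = 665/144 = 4.62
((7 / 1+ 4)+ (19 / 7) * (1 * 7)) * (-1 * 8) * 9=-2160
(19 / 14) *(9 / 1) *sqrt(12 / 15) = 171 *sqrt(5) / 35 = 10.92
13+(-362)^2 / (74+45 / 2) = 264597 / 193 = 1370.97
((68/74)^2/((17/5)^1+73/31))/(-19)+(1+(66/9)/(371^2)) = 2376771178300/2395140454119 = 0.99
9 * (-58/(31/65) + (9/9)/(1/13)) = -30303/31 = -977.52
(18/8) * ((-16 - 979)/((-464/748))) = 1674585/464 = 3609.02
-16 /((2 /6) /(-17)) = 816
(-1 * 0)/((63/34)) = 0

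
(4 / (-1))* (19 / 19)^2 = -4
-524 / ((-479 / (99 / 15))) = 17292 / 2395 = 7.22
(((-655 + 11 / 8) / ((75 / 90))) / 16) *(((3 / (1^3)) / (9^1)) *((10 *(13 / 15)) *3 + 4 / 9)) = -432.12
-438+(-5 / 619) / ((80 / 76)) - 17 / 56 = -15193621 / 34664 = -438.31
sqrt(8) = 2 * sqrt(2) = 2.83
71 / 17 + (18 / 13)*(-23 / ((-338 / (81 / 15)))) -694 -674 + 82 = -239279122 / 186745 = -1281.31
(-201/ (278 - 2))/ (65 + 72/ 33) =-737/ 67988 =-0.01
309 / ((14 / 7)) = 309 / 2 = 154.50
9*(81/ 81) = 9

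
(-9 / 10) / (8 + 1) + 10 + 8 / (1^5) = 179 / 10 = 17.90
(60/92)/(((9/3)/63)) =315/23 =13.70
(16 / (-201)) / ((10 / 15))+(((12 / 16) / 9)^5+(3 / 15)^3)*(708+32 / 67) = 2892164719 / 520992000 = 5.55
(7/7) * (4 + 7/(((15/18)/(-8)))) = -316/5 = -63.20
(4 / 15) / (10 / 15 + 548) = 2 / 4115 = 0.00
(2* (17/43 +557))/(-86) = -23968/1849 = -12.96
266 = 266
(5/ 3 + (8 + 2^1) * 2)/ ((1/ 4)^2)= 1040/ 3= 346.67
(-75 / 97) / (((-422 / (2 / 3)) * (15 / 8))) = 40 / 61401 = 0.00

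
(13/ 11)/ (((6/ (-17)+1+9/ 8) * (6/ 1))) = 884/ 7953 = 0.11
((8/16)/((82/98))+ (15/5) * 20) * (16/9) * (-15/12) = -49690/369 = -134.66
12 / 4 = 3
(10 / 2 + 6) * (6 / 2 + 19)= 242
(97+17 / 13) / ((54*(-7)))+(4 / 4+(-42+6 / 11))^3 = -24057161626 / 363363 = -66206.97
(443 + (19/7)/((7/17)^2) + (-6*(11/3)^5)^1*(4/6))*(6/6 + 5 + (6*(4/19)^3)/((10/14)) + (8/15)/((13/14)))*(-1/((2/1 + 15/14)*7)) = 650285377591856/958725456507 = 678.28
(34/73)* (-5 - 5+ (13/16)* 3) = -2057/584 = -3.52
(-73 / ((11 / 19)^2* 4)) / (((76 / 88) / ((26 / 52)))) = -1387 / 44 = -31.52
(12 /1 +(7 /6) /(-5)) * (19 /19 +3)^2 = 2824 /15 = 188.27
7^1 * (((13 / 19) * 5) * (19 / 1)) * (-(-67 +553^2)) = -139112610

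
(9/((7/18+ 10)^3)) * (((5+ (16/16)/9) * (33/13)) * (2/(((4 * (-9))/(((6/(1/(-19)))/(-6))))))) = -849528/7728149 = -0.11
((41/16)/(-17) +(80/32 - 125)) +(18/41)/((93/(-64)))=-42506279/345712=-122.95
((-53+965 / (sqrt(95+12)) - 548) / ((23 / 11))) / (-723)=6611 / 16629 - 10615 * sqrt(107) / 1779303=0.34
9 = 9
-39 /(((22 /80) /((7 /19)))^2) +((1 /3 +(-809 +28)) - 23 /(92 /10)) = -223602619 /262086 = -853.17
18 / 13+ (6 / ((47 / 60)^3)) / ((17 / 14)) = 267641838 / 22944883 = 11.66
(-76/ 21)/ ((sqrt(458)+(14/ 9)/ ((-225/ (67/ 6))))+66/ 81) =689625900/ 118178878223 -934942500 * sqrt(458)/ 118178878223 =-0.16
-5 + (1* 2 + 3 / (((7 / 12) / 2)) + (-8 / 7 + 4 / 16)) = 179 / 28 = 6.39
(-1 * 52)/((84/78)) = -48.29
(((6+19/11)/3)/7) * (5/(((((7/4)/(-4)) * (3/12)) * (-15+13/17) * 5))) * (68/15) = 628864/586971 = 1.07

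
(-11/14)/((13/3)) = -33/182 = -0.18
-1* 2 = -2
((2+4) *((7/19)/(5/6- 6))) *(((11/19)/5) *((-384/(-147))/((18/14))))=-5632/55955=-0.10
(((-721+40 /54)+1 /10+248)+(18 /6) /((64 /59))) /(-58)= 4055561 /501120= 8.09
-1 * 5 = -5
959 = 959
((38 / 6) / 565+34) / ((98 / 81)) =28.11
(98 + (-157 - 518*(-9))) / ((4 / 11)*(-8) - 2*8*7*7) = -50633 / 8656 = -5.85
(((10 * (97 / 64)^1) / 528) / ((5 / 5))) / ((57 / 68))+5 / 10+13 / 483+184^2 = 33856.56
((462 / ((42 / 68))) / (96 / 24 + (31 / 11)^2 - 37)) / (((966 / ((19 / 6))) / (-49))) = 3009391 / 627624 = 4.79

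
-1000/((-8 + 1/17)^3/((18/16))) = 4913/2187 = 2.25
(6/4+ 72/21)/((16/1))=69/224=0.31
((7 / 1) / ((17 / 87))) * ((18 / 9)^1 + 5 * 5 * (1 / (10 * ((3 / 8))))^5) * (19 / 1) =238262318 / 172125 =1384.24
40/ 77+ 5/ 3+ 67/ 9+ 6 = 10832/ 693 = 15.63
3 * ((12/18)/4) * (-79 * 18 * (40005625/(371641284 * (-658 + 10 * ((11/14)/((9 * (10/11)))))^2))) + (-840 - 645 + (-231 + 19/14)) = -427923756772911095/249570171854766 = -1714.64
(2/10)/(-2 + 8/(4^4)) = -0.10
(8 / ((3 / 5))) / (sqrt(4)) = 20 / 3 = 6.67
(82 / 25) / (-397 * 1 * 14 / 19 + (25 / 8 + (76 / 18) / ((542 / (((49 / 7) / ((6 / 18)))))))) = -10133232 / 893571025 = -0.01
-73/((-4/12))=219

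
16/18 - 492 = -4420/9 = -491.11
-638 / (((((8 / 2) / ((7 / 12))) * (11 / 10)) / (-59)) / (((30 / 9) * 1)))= 299425 / 18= 16634.72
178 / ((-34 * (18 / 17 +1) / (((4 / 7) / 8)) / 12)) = -534 / 245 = -2.18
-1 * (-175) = 175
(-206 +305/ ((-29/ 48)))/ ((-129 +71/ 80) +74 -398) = 1649120/ 1048901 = 1.57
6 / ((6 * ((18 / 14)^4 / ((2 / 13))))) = 4802 / 85293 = 0.06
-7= -7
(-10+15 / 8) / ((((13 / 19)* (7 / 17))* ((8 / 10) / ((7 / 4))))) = -8075 / 128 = -63.09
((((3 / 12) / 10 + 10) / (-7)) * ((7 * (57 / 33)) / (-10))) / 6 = 7619 / 26400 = 0.29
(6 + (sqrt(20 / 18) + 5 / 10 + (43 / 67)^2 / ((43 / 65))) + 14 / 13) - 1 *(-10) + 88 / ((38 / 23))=sqrt(10) / 3 + 158473285 / 2217566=72.52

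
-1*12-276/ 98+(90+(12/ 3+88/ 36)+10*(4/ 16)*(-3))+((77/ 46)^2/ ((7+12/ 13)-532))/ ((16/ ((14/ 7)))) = 418908504715/ 5651192736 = 74.13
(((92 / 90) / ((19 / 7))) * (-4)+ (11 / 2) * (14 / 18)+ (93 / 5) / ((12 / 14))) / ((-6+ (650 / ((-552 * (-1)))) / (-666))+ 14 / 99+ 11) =4.76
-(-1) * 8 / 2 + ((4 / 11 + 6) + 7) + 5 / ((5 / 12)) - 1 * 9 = 224 / 11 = 20.36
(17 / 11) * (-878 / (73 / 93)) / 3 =-462706 / 803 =-576.22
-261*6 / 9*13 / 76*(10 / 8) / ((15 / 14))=-2639 / 76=-34.72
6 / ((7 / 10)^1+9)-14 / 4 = -559 / 194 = -2.88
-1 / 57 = -0.02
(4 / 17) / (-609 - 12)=-4 / 10557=-0.00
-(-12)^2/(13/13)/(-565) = 144/565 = 0.25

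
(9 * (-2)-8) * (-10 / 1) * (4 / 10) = 104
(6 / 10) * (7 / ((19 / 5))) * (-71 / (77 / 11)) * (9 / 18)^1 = -5.61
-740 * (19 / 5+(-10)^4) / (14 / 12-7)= 1269053.49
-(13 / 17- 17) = 276 / 17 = 16.24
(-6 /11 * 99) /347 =-54 /347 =-0.16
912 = 912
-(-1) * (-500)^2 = 250000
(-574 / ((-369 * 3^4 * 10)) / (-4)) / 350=-1 / 729000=-0.00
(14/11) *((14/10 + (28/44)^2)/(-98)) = -156/6655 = -0.02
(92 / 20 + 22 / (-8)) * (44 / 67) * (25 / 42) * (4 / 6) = 2035 / 4221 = 0.48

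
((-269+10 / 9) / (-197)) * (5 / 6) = 12055 / 10638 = 1.13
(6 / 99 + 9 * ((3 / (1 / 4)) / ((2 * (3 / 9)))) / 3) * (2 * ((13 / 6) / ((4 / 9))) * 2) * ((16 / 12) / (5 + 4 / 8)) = 92768 / 363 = 255.56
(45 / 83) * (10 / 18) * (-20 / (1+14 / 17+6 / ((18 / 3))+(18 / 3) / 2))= -8500 / 8217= -1.03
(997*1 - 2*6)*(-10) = -9850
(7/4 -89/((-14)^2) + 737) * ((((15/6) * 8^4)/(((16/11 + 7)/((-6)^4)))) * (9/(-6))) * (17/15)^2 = -2232809883.76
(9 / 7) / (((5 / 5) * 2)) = 9 / 14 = 0.64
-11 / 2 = -5.50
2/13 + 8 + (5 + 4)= 223/13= 17.15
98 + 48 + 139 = 285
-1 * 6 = -6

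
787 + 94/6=2408/3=802.67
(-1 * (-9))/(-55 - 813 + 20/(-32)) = -72/6949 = -0.01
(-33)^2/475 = 1089/475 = 2.29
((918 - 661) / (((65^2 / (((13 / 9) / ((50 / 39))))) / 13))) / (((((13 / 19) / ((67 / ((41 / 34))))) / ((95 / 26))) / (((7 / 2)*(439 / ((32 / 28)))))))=2273131967533 / 6396000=355398.99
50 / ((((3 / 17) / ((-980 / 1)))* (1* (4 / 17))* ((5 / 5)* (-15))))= 708050 / 9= 78672.22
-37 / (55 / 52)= -34.98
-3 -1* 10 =-13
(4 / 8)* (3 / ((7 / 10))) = 2.14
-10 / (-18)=5 / 9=0.56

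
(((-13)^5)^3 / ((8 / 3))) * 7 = -1074903753295905897 / 8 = -134362969161988237.12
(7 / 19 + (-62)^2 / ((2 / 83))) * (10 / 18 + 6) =178829059 / 171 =1045783.97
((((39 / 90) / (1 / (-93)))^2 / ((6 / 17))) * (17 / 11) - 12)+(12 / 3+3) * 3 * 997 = 185041201 / 6600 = 28036.55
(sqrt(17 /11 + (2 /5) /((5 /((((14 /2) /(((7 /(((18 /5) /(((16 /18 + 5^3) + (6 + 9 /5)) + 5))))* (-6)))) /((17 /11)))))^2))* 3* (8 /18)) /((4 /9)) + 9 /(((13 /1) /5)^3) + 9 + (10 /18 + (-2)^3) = 40883 /19773 + 3* sqrt(1315612123909765) /29176675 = 5.80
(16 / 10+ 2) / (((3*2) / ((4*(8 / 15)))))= 32 / 25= 1.28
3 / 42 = 1 / 14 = 0.07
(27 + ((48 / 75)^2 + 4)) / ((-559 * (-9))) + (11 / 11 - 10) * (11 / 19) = -310920136 / 59743125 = -5.20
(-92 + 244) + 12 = 164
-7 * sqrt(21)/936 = -0.03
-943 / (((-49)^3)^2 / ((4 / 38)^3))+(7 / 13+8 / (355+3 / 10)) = 129469614933765607 / 230792792444243029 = 0.56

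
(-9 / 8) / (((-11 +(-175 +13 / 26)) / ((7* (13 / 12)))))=39 / 848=0.05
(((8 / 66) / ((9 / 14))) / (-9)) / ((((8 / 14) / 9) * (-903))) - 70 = -2681896 / 38313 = -70.00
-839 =-839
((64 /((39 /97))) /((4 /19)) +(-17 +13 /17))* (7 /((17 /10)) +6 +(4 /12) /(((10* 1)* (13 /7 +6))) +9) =131553079154 /9298575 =14147.66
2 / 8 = 1 / 4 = 0.25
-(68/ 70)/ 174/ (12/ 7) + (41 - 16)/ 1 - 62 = -37.00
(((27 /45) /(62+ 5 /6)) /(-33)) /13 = -0.00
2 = 2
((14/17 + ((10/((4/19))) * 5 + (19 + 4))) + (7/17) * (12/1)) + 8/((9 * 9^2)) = 6599909/24786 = 266.28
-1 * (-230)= 230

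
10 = 10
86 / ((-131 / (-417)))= 273.76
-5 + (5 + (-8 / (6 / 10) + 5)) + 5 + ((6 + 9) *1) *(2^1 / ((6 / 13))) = 185 / 3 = 61.67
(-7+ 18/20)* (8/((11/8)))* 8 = -15616/55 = -283.93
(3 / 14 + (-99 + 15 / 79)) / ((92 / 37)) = -4034739 / 101752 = -39.65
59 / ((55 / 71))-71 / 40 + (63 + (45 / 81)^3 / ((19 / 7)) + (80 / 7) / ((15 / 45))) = 7326508207 / 42661080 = 171.74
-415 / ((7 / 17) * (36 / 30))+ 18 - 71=-37501 / 42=-892.88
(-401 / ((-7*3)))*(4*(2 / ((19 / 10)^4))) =32080000 / 2736741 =11.72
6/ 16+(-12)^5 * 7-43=-1741866.62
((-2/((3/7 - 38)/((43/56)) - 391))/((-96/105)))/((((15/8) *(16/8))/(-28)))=2107/56751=0.04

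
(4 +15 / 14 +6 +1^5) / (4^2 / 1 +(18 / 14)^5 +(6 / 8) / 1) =811538 / 1362265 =0.60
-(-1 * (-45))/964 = -45/964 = -0.05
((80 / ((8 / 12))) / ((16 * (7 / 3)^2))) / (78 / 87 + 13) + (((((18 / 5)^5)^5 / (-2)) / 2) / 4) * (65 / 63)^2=-2531799865555049051759341835989137 / 470805168151855468750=-5377595737730.80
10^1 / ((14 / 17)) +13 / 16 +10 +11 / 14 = 2659 / 112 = 23.74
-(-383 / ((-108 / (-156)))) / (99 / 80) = 398320 / 891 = 447.05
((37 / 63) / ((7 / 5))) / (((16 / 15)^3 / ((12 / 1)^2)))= 624375 / 12544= 49.77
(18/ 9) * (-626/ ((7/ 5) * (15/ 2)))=-119.24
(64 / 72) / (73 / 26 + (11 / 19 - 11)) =-3952 / 33849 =-0.12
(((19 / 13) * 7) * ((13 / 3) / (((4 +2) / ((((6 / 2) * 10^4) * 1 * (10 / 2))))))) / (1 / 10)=33250000 / 3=11083333.33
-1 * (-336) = 336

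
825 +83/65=53708/65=826.28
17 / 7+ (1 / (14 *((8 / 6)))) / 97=1885 / 776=2.43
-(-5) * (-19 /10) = -19 /2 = -9.50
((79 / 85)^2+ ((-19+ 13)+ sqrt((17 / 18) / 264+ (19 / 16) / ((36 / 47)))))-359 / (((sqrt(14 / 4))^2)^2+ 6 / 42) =-85502523 / 2507075+ sqrt(974721) / 792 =-32.86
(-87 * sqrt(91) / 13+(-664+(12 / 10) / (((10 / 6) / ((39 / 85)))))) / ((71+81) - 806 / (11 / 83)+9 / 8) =0.12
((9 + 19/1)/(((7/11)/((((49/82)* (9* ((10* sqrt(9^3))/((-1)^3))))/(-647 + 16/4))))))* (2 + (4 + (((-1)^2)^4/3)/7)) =15841980/26363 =600.92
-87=-87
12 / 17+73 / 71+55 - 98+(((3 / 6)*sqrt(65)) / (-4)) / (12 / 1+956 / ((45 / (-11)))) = -49808 / 1207+45*sqrt(65) / 79808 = -41.26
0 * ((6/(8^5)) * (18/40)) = 0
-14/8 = -7/4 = -1.75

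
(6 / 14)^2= 9 / 49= 0.18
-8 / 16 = -1 / 2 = -0.50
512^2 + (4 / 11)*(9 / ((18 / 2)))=262144.36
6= 6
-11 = -11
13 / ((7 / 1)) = 13 / 7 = 1.86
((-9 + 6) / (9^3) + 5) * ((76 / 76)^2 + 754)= 3771.89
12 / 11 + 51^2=28623 / 11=2602.09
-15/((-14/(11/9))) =55/42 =1.31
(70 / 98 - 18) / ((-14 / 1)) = 121 / 98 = 1.23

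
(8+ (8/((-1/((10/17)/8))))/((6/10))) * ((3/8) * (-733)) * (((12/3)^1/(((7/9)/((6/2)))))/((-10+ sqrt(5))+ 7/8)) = 226725696 * sqrt(5)/596071+ 2068871976/596071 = 4321.37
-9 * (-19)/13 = 171/13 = 13.15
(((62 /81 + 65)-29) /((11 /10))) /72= 7445 /16038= 0.46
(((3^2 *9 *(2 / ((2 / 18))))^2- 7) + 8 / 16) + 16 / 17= 72275787 / 34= 2125758.44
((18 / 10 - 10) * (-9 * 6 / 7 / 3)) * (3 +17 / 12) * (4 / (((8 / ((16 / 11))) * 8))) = 6519 / 770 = 8.47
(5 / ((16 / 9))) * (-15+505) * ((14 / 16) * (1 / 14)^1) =11025 / 128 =86.13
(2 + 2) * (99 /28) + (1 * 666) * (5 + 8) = 60705 /7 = 8672.14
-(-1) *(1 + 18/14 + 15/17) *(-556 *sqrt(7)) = -209612 *sqrt(7)/119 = -4660.35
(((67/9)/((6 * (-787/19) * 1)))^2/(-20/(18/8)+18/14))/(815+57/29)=-328967387/2277360125648208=-0.00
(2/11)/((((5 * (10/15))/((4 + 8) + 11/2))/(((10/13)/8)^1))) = 0.09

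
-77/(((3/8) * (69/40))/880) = -21683200/207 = -104749.76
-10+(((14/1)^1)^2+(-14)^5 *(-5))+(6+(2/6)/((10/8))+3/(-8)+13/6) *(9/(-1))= 107569339/40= 2689233.48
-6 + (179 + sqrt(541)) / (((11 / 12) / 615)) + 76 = 7380 * sqrt(541) / 11 + 1321790 / 11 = 135767.67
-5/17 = -0.29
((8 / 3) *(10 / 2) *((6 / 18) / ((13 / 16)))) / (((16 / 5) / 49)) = 9800 / 117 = 83.76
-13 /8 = -1.62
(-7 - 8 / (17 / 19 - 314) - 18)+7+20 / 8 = -184115 / 11898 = -15.47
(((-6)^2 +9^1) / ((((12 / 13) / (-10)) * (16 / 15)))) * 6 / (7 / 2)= -43875 / 56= -783.48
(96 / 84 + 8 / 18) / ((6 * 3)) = 0.09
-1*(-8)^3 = 512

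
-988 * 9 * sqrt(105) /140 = -2223 * sqrt(105) /35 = -650.83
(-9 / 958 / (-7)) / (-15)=-3 / 33530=-0.00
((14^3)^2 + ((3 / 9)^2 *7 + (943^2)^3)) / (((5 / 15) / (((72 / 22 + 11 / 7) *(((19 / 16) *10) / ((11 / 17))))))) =476545131833017457000930 / 2541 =187542358061006476584.39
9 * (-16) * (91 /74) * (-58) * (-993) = -377355888 /37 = -10198807.78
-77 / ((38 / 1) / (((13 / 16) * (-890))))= 445445 / 304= 1465.28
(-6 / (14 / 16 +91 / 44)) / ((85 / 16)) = -8448 / 22015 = -0.38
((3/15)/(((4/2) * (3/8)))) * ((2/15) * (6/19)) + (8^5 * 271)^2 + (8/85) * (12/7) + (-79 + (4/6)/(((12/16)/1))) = 40116361122663301117/508725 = 78856673296306.06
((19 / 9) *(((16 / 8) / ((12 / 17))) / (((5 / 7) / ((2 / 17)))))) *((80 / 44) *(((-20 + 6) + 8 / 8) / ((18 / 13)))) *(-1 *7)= 314678 / 2673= 117.72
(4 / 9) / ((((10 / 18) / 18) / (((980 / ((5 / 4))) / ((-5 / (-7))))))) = 395136 / 25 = 15805.44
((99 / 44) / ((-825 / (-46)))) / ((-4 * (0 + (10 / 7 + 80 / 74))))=-17871 / 1430000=-0.01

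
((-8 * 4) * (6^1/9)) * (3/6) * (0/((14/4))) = 0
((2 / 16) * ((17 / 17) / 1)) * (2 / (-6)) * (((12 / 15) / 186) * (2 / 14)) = -1 / 39060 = -0.00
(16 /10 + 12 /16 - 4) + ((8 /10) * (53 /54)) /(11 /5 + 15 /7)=-7537 /5130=-1.47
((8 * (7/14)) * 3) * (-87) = -1044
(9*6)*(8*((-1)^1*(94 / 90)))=-2256 / 5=-451.20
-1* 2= -2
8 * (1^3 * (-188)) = -1504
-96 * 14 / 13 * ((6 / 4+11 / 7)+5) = -10848 / 13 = -834.46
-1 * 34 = -34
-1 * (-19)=19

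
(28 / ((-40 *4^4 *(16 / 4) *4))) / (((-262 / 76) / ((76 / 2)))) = 2527 / 1341440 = 0.00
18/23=0.78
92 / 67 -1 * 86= -84.63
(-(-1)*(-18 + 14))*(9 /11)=-36 /11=-3.27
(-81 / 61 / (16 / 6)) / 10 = -243 / 4880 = -0.05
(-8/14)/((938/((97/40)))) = -97/65660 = -0.00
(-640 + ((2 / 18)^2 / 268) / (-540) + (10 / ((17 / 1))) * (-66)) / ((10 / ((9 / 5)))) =-135275572817 / 1107108000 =-122.19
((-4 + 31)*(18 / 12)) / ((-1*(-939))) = 0.04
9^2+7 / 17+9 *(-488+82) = -60734 / 17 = -3572.59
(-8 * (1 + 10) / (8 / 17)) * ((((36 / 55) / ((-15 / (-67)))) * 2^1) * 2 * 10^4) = -21868800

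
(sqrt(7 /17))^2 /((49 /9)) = 9 /119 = 0.08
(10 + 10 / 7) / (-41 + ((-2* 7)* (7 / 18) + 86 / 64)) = -23040 / 90923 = -0.25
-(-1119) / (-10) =-1119 / 10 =-111.90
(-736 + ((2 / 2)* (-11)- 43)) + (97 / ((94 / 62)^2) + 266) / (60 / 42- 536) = -6534967297 / 8266078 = -790.58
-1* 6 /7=-6 /7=-0.86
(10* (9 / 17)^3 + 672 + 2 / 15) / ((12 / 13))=161337202 / 221085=729.75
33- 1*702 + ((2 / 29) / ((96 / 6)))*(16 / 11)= -213409 / 319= -668.99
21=21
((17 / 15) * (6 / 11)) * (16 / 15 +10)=6.84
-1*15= -15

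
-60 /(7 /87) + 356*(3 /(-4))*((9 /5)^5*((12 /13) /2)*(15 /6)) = -6567.04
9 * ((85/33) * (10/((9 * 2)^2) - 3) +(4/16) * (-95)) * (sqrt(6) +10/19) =-335705 * sqrt(6)/1188 - 1678525/11286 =-840.90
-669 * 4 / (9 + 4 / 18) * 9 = -216756 / 83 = -2611.52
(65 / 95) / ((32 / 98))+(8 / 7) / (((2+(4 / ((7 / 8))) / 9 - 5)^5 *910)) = 3949556608193273 / 1884886492926320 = 2.10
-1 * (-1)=1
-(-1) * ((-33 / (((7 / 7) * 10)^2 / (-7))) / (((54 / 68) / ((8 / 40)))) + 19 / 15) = 4159 / 2250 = 1.85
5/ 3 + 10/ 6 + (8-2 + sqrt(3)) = 11.07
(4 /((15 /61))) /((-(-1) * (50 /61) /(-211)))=-1570262 /375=-4187.37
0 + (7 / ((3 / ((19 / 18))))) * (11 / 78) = 1463 / 4212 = 0.35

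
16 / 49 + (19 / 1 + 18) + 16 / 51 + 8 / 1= 114055 / 2499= 45.64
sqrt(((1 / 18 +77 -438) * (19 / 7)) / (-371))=sqrt(13084958) / 2226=1.63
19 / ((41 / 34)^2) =21964 / 1681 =13.07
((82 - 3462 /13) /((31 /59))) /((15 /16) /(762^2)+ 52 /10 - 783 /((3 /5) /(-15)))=-2188857557760 /122180203649179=-0.02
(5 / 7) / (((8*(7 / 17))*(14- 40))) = -85 / 10192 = -0.01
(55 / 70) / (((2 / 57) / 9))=5643 / 28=201.54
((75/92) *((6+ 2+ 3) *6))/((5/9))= 4455/46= 96.85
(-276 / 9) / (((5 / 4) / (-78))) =9568 / 5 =1913.60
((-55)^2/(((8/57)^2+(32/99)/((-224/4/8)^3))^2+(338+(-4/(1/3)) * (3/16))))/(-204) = -16835834501391675/381202651478271311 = -0.04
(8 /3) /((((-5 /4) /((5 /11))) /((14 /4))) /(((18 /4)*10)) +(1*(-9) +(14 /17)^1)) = -28560 /87757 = -0.33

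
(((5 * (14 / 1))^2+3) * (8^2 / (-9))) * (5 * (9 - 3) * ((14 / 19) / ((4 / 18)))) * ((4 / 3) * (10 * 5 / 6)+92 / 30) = -2802790144 / 57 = -49171756.91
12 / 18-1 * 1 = -1 / 3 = -0.33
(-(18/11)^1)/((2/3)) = -27/11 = -2.45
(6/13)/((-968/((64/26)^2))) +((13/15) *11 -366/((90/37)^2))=-18779496643/358879950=-52.33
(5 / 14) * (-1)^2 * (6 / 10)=3 / 14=0.21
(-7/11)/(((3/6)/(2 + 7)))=-126/11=-11.45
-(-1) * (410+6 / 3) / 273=412 / 273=1.51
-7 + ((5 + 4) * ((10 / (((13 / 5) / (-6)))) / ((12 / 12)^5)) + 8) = -2687 / 13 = -206.69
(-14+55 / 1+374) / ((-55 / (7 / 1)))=-52.82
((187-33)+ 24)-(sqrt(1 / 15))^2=2669 / 15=177.93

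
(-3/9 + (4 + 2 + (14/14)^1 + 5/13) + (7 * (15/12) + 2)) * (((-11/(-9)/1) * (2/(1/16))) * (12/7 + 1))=4643144/2457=1889.76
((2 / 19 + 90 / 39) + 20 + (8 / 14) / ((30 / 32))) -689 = -17272127 / 25935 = -665.98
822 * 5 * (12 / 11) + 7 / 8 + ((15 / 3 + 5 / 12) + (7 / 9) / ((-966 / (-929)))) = 245406463 / 54648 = 4490.68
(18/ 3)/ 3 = 2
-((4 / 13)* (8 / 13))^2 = -1024 / 28561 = -0.04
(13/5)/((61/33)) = 429/305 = 1.41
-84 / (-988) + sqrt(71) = 21 / 247 + sqrt(71) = 8.51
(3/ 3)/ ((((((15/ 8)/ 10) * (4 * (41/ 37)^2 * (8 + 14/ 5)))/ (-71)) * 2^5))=-485995/ 2178576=-0.22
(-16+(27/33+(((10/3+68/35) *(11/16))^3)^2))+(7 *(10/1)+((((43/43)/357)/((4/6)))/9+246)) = 169411464694448475828523/65692731912192000000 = 2578.85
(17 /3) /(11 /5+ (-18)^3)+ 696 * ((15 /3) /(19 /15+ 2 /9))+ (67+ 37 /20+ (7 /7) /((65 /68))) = 3666965251477 /1523326740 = 2407.21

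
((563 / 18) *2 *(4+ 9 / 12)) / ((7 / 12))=10697 / 21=509.38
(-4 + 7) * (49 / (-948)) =-49 / 316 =-0.16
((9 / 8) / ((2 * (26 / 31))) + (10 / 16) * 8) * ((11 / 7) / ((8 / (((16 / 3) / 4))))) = 3707 / 2496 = 1.49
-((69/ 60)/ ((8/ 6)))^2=-4761/ 6400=-0.74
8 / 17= 0.47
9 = 9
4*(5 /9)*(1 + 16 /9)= 500 /81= 6.17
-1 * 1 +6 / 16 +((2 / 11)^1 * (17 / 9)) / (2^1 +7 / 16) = -14953 / 30888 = -0.48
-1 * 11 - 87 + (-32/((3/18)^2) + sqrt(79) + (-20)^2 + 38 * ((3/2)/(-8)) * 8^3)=-4498 + sqrt(79)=-4489.11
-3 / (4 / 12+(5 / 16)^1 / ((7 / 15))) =-1008 / 337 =-2.99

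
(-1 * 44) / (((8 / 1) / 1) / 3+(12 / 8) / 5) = -1320 / 89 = -14.83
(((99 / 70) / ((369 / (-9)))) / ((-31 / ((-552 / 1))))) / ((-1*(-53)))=-27324 / 2357705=-0.01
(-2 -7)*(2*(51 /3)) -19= -325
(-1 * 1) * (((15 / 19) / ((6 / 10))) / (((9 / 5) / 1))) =-125 / 171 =-0.73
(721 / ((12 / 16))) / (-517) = -2884 / 1551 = -1.86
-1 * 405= -405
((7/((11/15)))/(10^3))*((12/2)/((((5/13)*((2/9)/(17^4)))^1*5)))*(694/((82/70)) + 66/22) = 15029455533183/2255000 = 6664947.02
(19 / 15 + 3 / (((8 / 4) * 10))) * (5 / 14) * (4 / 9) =85 / 378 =0.22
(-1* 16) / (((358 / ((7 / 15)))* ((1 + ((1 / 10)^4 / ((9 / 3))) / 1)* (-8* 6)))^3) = 1339843750 / 4181480251150128624153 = 0.00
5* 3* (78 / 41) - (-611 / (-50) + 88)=-146951 / 2050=-71.68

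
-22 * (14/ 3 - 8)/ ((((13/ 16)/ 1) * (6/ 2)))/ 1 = 3520/ 117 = 30.09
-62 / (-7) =62 / 7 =8.86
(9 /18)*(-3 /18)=-1 /12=-0.08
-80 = -80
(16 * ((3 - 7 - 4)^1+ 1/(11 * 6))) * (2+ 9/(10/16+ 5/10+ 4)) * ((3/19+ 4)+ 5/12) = -15390508/7011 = -2195.19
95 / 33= 2.88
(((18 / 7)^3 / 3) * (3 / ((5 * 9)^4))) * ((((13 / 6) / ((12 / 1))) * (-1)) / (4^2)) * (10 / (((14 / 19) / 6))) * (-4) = 0.00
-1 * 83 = -83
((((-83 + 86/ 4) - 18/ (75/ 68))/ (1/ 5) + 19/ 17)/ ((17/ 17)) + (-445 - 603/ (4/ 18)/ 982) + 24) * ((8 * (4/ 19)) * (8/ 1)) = -8672819776/ 792965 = -10937.20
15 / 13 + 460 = 5995 / 13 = 461.15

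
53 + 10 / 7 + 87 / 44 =17373 / 308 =56.41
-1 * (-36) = 36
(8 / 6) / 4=1 / 3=0.33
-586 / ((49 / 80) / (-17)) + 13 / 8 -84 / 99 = 210407485 / 12936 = 16265.27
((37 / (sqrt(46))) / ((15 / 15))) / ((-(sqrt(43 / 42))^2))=-777*sqrt(46) / 989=-5.33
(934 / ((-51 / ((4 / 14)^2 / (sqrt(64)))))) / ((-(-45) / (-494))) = 230698 / 112455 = 2.05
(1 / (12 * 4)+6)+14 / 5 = 2117 / 240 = 8.82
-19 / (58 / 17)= -323 / 58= -5.57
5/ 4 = 1.25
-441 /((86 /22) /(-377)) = 1828827 /43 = 42530.86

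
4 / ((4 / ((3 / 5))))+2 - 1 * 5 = -2.40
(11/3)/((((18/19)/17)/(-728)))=-1293292/27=-47899.70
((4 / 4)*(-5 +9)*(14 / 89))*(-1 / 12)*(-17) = 238 / 267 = 0.89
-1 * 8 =-8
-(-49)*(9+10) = 931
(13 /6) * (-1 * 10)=-65 /3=-21.67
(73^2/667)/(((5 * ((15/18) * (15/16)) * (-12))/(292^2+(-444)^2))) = -481571072/10005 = -48133.04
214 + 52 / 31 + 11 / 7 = 47143 / 217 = 217.25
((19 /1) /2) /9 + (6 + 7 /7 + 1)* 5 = 739 /18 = 41.06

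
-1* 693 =-693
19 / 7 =2.71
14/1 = 14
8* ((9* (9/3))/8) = 27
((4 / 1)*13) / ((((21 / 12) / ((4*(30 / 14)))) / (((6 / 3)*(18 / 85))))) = 89856 / 833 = 107.87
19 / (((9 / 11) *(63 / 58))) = 12122 / 567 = 21.38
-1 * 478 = -478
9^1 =9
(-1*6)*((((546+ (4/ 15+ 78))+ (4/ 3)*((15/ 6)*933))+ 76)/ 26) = -57154/ 65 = -879.29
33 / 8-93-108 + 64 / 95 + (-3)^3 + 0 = -169633 / 760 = -223.20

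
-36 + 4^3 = 28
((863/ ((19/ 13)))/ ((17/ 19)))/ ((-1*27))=-11219/ 459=-24.44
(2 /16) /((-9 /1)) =-1 /72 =-0.01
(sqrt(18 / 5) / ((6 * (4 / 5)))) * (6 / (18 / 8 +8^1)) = 3 * sqrt(10) / 41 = 0.23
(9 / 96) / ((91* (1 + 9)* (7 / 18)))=27 / 101920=0.00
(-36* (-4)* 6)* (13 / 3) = 3744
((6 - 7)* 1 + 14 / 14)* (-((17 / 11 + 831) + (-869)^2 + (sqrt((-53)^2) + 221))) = 0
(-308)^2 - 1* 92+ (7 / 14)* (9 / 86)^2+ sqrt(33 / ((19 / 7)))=sqrt(4389) / 19+ 1401867505 / 14792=94775.49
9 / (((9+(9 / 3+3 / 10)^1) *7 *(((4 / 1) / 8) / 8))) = 480 / 287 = 1.67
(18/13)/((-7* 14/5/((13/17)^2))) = -585/14161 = -0.04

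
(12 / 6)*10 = 20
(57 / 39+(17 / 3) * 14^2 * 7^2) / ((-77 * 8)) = -2122541 / 24024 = -88.35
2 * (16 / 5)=32 / 5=6.40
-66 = -66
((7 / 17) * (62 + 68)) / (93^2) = 910 / 147033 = 0.01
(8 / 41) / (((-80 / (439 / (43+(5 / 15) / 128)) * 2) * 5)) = -42144 / 16925825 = -0.00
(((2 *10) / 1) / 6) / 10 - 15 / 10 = -7 / 6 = -1.17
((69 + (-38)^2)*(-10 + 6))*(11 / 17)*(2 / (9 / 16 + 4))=-125312 / 73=-1716.60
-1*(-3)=3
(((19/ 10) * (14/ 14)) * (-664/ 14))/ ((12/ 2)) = -1577/ 105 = -15.02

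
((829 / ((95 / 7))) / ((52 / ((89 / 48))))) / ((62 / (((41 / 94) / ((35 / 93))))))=3025021 / 74297600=0.04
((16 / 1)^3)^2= 16777216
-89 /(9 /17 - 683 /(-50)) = -75650 /12061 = -6.27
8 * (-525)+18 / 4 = -8391 / 2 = -4195.50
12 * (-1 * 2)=-24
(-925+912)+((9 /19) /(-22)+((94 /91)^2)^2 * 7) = -20686623861 /4094904814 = -5.05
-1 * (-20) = 20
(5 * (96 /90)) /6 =8 /9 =0.89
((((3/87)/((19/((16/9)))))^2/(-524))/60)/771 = -16/37256765590215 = -0.00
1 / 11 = 0.09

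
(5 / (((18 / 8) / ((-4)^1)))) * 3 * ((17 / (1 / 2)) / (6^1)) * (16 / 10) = -2176 / 9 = -241.78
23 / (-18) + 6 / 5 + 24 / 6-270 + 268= 173 / 90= 1.92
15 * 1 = 15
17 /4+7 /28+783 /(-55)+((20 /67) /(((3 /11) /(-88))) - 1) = -2366981 /22110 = -107.05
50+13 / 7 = 363 / 7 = 51.86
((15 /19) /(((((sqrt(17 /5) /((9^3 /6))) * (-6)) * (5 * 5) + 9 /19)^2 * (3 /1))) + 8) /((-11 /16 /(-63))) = 348093004694400 * sqrt(85) /1516764610553291 + 1119971767114310544 /1516764610553291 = 740.51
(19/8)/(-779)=-0.00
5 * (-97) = -485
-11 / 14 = -0.79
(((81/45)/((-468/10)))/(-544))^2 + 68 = 13603586049/200052736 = 68.00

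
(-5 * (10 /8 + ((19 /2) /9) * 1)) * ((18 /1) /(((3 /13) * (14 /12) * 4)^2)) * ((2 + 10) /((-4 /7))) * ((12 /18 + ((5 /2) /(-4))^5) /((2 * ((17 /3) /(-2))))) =-1688079315 /4456448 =-378.79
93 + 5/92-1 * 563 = -469.95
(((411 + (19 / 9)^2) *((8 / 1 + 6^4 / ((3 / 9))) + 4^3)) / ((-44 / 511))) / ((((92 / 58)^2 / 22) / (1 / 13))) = -795408935860 / 61893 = -12851355.34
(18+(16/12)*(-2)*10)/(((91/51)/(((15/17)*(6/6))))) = -30/7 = -4.29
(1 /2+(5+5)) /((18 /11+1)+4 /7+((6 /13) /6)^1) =7007 /2192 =3.20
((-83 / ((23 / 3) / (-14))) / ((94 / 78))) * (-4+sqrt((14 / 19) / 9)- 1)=-679770 / 1081+45318 * sqrt(266) / 20539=-592.85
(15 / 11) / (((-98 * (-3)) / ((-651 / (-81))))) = 155 / 4158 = 0.04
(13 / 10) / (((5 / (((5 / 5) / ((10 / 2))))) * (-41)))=-13 / 10250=-0.00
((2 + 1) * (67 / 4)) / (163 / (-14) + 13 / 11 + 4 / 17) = -263109 / 53542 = -4.91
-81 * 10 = -810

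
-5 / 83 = -0.06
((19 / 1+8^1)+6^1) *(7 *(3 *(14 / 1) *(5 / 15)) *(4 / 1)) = 12936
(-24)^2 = 576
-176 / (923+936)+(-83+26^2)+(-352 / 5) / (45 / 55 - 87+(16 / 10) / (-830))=24672669833 / 41555917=593.72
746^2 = 556516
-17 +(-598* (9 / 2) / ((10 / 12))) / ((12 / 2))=-2776 / 5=-555.20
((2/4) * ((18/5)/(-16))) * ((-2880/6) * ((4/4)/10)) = 27/5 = 5.40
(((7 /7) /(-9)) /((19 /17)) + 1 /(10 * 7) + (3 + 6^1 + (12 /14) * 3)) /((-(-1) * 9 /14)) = 137491 /7695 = 17.87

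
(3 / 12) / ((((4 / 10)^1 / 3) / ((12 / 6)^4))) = 30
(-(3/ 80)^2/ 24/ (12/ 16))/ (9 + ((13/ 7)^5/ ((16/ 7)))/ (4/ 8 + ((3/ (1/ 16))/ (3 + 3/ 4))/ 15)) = -487403/ 100703985600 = -0.00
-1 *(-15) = 15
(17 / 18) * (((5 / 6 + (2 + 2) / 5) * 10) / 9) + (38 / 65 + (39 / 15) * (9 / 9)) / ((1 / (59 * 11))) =65344843 / 31590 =2068.53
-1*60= -60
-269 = -269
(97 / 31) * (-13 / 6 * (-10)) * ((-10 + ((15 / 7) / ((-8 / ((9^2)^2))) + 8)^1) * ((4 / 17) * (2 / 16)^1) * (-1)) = 621212735 / 177072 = 3508.25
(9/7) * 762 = 6858/7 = 979.71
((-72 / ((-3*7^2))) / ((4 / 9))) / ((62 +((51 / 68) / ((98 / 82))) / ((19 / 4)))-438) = -1026 / 349933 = -0.00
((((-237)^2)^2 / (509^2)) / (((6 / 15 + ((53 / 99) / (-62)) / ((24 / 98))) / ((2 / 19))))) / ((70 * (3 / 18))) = 1394288882742096 / 4628609273771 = 301.23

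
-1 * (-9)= 9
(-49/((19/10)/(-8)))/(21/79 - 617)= -154840/462859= -0.33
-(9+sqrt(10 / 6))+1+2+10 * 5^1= 44 -sqrt(15) / 3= 42.71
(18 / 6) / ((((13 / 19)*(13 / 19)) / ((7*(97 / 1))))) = 735357 / 169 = 4351.22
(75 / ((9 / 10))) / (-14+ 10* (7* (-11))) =-125 / 1176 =-0.11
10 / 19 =0.53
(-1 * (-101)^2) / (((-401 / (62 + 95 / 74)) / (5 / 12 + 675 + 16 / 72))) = 387313638803 / 356088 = 1087690.79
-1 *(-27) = 27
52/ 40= 13/ 10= 1.30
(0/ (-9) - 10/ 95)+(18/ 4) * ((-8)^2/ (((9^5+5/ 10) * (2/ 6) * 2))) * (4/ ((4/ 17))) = 2522/ 131993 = 0.02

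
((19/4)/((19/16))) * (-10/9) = -40/9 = -4.44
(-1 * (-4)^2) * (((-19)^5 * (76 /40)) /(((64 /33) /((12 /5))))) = 4657542219 /50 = 93150844.38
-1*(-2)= 2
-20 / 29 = -0.69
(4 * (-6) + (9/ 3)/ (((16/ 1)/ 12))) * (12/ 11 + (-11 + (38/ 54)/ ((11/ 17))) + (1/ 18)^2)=911441/ 4752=191.80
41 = 41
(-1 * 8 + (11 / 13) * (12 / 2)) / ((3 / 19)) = -722 / 39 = -18.51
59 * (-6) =-354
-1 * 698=-698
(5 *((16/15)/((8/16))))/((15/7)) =224/45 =4.98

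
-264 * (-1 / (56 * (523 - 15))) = 33 / 3556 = 0.01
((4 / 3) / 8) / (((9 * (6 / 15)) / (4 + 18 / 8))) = 125 / 432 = 0.29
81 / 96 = 27 / 32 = 0.84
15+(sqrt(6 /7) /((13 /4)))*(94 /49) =376*sqrt(42) /4459+15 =15.55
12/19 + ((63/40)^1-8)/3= -3443/2280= -1.51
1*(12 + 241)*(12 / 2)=1518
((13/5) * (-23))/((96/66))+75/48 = -791/20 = -39.55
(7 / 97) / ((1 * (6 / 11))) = 77 / 582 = 0.13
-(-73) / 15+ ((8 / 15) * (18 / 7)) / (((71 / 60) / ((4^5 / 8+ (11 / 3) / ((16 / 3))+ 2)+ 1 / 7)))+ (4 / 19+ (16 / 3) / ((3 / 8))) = 508426319 / 2974545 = 170.93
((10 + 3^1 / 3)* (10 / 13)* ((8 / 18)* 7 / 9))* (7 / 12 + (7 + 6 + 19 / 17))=2309230 / 53703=43.00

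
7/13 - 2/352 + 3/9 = 5945/6864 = 0.87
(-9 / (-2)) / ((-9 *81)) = -1 / 162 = -0.01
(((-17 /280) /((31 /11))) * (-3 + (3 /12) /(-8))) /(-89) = -18139 /24720640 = -0.00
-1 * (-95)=95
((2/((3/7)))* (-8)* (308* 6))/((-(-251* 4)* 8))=-2156/251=-8.59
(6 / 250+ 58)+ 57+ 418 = 66628 / 125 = 533.02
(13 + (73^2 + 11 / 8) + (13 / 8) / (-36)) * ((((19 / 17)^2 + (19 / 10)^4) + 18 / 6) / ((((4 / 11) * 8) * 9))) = 845414662575461 / 239708160000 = 3526.85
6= 6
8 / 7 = 1.14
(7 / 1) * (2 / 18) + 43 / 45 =26 / 15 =1.73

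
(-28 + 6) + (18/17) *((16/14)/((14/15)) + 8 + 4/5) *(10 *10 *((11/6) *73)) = 118311754/833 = 142030.92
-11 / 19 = -0.58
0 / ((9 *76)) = 0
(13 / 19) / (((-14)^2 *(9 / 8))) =0.00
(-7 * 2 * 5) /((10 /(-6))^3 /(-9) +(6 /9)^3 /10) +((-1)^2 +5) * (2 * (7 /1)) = -29526 /661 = -44.67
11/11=1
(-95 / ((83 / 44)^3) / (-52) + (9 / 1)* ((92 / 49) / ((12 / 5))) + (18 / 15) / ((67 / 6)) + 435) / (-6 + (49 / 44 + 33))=2375233924508896 / 150934394252005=15.74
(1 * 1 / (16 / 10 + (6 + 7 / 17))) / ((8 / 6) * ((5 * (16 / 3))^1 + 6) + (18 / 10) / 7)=8925 / 3132827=0.00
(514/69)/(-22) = -0.34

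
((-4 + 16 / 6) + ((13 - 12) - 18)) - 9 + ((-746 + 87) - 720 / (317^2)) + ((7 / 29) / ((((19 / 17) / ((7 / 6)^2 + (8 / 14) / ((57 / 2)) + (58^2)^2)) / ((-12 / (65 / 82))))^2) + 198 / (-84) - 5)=1146585395256841731256528938868343 / 202175341121467350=5671242540740766.84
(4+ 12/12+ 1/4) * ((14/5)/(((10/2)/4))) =294/25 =11.76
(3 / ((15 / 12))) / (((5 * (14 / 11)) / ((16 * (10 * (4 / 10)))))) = 4224 / 175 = 24.14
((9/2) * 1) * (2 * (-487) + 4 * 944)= 12609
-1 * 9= -9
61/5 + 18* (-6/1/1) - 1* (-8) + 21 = -334/5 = -66.80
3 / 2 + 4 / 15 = 1.77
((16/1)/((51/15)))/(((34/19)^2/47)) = 339340/4913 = 69.07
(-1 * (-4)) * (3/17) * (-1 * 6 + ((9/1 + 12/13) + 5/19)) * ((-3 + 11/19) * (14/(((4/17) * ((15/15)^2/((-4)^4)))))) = -511408128/4693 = -108972.54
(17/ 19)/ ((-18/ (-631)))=10727/ 342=31.37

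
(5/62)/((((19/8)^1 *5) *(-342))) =-2/100719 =-0.00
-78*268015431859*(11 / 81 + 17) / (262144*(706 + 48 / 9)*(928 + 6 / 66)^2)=-13299193744275439 / 5962941956947968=-2.23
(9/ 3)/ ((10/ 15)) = 9/ 2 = 4.50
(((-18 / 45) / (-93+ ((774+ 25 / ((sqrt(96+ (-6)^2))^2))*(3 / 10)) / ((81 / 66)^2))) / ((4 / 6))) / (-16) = 2187 / 3569224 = 0.00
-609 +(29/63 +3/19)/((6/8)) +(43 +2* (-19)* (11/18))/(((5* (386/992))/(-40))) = -703319383/693063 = -1014.80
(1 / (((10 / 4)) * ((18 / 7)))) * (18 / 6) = 7 / 15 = 0.47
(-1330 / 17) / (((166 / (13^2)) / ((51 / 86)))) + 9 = -272913 / 7138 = -38.23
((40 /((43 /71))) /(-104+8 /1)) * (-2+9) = -2485 /516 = -4.82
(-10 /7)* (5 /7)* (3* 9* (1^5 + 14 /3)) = -7650 /49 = -156.12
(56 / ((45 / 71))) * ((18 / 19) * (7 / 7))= 7952 / 95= 83.71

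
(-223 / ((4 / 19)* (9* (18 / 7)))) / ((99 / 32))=-118636 / 8019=-14.79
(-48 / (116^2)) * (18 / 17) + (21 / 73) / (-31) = -0.01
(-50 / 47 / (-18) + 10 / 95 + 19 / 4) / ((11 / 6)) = 157987 / 58938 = 2.68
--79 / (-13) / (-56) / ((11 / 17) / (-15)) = -20145 / 8008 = -2.52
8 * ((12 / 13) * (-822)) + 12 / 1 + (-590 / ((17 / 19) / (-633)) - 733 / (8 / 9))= 725807967 / 1768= 410524.87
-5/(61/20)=-100/61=-1.64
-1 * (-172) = 172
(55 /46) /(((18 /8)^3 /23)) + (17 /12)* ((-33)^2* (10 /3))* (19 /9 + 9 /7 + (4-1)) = 335757895 /10206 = 32898.09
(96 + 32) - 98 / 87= 11038 / 87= 126.87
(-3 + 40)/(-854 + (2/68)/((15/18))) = -3145/72587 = -0.04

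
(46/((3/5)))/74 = 115/111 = 1.04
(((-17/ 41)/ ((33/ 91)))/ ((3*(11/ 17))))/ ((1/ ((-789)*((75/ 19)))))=172915925/ 94259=1834.48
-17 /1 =-17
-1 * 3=-3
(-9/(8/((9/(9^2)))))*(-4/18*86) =2.39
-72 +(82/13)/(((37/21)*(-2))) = -35493/481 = -73.79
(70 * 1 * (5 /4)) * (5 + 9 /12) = 4025 /8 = 503.12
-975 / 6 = -325 / 2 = -162.50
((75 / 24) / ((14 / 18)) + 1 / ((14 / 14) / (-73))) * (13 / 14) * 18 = -451971 / 392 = -1152.99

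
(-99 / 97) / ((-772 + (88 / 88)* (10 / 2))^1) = 99 / 74399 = 0.00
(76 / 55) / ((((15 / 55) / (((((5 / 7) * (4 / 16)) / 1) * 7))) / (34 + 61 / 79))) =52193 / 237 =220.22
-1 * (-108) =108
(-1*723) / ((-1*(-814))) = -723 / 814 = -0.89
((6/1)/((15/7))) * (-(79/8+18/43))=-24787/860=-28.82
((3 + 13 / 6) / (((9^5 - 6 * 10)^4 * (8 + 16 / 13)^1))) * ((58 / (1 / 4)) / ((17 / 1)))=11687 / 18525740081864604920730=0.00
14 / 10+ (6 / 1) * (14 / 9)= 161 / 15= 10.73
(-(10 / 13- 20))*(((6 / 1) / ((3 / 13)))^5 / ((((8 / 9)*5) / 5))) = 257049000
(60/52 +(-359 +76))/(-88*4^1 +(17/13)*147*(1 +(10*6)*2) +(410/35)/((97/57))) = -2487856/202268999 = -0.01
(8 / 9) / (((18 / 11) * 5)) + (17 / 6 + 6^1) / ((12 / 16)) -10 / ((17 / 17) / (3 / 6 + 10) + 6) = 265571 / 25920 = 10.25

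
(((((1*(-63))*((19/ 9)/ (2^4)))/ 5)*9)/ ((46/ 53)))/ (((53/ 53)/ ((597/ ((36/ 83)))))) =-349284999/ 14720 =-23728.60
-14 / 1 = -14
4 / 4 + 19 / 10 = 29 / 10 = 2.90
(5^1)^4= 625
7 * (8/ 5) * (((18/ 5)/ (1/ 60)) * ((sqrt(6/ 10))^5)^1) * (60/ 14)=93312 * sqrt(15)/ 125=2891.17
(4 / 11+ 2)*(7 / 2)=91 / 11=8.27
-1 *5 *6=-30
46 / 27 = 1.70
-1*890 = -890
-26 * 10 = -260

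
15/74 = 0.20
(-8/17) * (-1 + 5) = -32/17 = -1.88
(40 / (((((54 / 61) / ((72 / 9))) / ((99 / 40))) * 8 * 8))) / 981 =671 / 47088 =0.01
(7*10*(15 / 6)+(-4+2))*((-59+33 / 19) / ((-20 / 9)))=423504 / 95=4457.94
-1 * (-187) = 187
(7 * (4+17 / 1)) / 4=147 / 4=36.75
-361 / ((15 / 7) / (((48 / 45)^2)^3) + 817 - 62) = -42396024832 / 88838445935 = -0.48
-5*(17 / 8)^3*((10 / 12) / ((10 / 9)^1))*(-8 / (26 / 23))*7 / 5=2372979 / 6656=356.52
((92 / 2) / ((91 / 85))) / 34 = 115 / 91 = 1.26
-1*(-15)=15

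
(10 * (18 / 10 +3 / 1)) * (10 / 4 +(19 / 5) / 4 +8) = 2748 / 5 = 549.60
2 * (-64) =-128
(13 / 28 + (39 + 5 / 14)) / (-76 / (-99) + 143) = 110385 / 398524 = 0.28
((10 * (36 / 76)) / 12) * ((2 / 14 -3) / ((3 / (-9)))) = 450 / 133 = 3.38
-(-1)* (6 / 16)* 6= 9 / 4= 2.25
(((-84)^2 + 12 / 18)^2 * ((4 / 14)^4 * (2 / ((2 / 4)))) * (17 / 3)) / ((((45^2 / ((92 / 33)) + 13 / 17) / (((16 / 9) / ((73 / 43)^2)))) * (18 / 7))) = 49228894412800 / 19838979027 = 2481.42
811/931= 0.87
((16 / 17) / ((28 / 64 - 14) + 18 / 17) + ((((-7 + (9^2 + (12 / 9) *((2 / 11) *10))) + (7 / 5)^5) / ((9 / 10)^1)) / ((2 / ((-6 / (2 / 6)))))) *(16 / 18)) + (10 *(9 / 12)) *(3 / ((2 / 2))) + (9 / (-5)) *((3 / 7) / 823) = -5126028608131537 / 7273961021250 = -704.71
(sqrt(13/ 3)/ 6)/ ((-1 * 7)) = -sqrt(39)/ 126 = -0.05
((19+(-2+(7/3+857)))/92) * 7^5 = 44185603/276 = 160092.76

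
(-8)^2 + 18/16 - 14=409/8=51.12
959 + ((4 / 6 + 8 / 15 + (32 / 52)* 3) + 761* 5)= 309858 / 65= 4767.05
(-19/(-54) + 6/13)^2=326041/492804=0.66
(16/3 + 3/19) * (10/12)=4.58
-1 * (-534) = 534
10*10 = 100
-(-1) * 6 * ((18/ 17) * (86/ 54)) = 172/ 17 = 10.12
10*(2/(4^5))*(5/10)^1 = 5/512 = 0.01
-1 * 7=-7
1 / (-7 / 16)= -16 / 7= -2.29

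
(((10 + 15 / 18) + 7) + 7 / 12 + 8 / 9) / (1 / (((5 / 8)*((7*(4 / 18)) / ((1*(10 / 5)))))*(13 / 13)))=24325 / 2592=9.38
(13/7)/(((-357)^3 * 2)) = -13/636990102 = -0.00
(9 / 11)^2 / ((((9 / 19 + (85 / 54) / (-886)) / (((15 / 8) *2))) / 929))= 256515187365 / 51906701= 4941.85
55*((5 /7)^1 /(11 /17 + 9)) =4675 /1148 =4.07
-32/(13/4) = -128/13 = -9.85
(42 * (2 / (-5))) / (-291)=28 / 485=0.06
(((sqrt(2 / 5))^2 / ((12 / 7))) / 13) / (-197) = -7 / 76830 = -0.00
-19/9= -2.11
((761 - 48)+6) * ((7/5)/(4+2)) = 5033/30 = 167.77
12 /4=3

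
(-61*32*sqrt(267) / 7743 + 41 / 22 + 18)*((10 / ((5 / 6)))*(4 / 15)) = 3496 / 55-31232*sqrt(267) / 38715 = 50.38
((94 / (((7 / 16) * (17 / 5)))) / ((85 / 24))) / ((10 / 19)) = 342912 / 10115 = 33.90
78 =78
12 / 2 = 6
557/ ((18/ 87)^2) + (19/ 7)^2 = 22966409/ 1764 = 13019.51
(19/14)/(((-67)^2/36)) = 342/31423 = 0.01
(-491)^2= 241081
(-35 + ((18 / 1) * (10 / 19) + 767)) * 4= 56352 / 19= 2965.89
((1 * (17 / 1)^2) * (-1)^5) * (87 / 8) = -3142.88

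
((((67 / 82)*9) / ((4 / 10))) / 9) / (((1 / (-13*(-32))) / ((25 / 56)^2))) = 2721875 / 16072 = 169.36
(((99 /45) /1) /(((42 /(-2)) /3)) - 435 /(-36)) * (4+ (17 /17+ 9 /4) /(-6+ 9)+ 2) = 84031 /1008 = 83.36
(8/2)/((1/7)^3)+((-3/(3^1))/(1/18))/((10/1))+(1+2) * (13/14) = 96109/70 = 1372.99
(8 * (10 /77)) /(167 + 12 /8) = 160 /25949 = 0.01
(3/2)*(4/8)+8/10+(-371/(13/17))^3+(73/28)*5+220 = -17561663074073/153790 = -114192490.24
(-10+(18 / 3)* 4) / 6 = 7 / 3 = 2.33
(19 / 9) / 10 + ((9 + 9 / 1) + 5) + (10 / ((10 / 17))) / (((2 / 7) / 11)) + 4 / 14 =213569 / 315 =678.00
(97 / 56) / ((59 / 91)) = 2.67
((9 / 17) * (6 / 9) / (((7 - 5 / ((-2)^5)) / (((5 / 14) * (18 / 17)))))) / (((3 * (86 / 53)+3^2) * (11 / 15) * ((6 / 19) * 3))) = 483360 / 249700913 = 0.00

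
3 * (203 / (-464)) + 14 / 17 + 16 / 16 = 139 / 272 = 0.51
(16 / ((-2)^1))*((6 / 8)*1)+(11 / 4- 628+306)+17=-1233 / 4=-308.25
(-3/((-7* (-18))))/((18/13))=-13/756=-0.02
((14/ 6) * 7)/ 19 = 49/ 57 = 0.86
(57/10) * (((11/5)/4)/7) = 627/1400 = 0.45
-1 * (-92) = 92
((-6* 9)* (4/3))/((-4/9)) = 162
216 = 216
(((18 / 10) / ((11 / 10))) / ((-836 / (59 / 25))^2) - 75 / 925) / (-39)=2402068609 / 1155580855000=0.00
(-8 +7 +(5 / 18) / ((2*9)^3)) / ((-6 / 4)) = 104971 / 157464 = 0.67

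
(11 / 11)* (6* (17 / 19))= 102 / 19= 5.37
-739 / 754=-0.98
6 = 6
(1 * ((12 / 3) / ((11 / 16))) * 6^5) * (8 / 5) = 3981312 / 55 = 72387.49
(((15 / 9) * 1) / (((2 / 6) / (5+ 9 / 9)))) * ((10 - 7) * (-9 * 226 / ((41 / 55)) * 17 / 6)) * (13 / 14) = -185424525 / 287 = -646078.48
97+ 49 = 146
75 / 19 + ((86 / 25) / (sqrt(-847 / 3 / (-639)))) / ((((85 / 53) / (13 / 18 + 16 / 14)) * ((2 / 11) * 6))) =75 / 19 + 107113 * sqrt(1491) / 749700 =9.46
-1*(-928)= 928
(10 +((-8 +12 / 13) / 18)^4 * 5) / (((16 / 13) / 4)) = 948137245 / 28829034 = 32.89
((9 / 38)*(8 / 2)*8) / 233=144 / 4427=0.03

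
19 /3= 6.33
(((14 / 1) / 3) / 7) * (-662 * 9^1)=-3972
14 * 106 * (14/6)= 10388/3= 3462.67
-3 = -3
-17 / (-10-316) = 17 / 326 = 0.05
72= 72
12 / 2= 6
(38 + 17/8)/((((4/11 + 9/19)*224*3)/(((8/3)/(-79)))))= -22363/9290400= -0.00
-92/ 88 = -23/ 22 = -1.05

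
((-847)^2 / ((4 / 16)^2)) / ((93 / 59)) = 677234096 / 93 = 7282087.05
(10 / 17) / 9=0.07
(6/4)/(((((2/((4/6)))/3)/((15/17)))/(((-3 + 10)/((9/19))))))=665/34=19.56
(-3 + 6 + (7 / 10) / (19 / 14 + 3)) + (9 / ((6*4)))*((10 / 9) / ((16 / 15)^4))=278441191 / 79953920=3.48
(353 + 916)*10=12690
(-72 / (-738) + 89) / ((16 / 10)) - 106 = -16503 / 328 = -50.31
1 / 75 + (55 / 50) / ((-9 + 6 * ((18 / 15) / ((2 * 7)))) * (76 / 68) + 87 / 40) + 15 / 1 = 12927322 / 869775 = 14.86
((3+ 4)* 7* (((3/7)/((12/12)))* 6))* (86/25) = 10836/25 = 433.44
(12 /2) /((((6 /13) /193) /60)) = 150540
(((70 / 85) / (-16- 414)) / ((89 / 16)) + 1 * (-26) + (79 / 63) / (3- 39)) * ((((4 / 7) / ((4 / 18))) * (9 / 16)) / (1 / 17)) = -19207947881 / 30003680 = -640.19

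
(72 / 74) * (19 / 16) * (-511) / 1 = -87381 / 148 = -590.41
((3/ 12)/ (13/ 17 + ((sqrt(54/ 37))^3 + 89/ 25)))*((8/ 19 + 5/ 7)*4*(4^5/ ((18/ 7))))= 764762397881600/ 6099410043693 - 2325085920000*sqrt(222)/ 677712227077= 74.27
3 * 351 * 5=5265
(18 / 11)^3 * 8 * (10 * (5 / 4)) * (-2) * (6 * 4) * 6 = -167961600 / 1331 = -126192.04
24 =24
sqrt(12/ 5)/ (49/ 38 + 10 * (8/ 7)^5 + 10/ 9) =11495988 * sqrt(15)/ 629325535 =0.07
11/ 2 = 5.50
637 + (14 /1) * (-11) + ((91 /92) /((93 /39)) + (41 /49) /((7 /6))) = 473595349 /978236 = 484.13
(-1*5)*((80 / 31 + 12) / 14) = -1130 / 217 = -5.21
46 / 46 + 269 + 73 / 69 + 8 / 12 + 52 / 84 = 131542 / 483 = 272.34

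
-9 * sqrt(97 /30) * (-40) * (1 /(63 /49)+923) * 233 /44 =1937162 * sqrt(2910) /33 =3166638.56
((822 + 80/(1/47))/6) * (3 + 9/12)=2863.75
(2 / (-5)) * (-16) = 32 / 5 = 6.40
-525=-525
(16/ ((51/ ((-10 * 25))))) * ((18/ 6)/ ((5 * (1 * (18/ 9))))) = -400/ 17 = -23.53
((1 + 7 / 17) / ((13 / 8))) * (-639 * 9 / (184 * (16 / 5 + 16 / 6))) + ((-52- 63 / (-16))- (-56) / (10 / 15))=28009255 / 894608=31.31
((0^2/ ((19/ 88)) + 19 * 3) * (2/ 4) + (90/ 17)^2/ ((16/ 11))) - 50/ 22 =578531/ 12716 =45.50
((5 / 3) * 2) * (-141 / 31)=-470 / 31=-15.16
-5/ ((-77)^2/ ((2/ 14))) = -5/ 41503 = -0.00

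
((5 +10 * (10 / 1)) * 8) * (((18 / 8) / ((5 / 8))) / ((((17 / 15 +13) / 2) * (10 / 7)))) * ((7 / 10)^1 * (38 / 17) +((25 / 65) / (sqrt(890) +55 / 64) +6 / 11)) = 1327104 * sqrt(890) / 10243363 +114204310236 / 180708385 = 635.85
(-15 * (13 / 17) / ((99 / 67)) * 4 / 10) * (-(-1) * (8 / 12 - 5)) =13.46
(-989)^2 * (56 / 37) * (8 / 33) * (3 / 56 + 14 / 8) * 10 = 7903217680 / 1221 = 6472741.75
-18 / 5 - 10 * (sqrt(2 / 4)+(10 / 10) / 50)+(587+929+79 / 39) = 295274 / 195 - 5 * sqrt(2) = 1507.15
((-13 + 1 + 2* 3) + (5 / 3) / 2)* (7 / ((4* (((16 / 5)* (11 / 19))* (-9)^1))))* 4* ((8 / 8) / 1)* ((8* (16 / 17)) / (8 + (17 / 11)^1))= 2356 / 1377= 1.71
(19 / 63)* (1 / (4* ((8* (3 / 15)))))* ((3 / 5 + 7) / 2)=0.18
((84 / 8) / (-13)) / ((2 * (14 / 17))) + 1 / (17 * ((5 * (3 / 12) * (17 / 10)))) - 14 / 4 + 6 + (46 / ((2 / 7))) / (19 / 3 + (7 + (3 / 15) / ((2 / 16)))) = 1541097 / 120224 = 12.82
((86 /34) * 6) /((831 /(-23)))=-1978 /4709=-0.42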